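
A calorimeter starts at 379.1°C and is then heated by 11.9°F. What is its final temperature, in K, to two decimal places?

658.86 K

The 11.9°F change is an interval, so only the factor 5/9 applies: +11.9 × 5/9 = +6.6111°C.
Final Celsius temperature: 379.1000 + 6.6111 = 385.7111°C.
In kelvin: 385.7111 + 273.15 = 658.86 K.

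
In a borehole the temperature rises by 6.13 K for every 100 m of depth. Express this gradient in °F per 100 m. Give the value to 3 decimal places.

The quantity depends on a temperature interval, so only the ratio of degree sizes applies; the offset between the scales is irrelevant.
A change of 1 K is a change of 1.8°F, so 6.13 × 1.8 = 11.034.

11.034 °F/100 m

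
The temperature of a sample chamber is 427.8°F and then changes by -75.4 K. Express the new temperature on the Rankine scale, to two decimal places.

Initial temperature in Celsius: (427.8 - 32) × 5/9 = 219.8889°C.
The 75.4 K change is an interval; Kelvin and Celsius degrees are the same size, so ΔC = -75.4°C.
Final Celsius temperature: 219.8889 - 75.4000 = 144.4889°C.
In Rankine: 144.4889 × 1.8 + 491.67 = 751.75°R.

751.75°R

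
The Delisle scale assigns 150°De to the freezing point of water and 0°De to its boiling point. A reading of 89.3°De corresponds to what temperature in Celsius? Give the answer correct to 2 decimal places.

Linear interpolation between the fixed points: C = (89.3 - 150) × 100 / (0 - 150) = 40.4667°C.

40.47°C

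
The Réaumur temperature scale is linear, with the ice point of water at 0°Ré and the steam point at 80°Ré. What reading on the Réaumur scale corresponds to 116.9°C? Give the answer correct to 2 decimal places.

Linearly onto the Réaumur scale: 0 + (116.9000 / 100) × (80 - 0) = 93.52°Ré.

93.52°Ré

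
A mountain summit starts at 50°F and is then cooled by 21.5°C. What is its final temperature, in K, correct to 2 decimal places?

261.65 K

Initial temperature in Celsius: (50 - 32) × 5/9 = 10.0000°C.
Final Celsius temperature: 10.0000 - 21.5000 = -11.5000°C.
In kelvin: -11.5000 + 273.15 = 261.65 K.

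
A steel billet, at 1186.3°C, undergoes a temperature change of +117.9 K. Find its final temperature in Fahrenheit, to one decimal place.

The 117.9 K change is an interval; Kelvin and Celsius degrees are the same size, so ΔC = +117.9°C.
Final Celsius temperature: 1186.3000 + 117.9000 = 1304.2000°C.
In Fahrenheit: 1304.2000 × 1.8 + 32 = 2379.6°F.

2379.6°F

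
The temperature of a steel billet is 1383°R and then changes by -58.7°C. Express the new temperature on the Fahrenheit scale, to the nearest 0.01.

Initial temperature in Celsius: (1383 - 491.67) × 5/9 = 495.1833°C.
Final Celsius temperature: 495.1833 - 58.7000 = 436.4833°C.
In Fahrenheit: 436.4833 × 1.8 + 32 = 817.67°F.

817.67°F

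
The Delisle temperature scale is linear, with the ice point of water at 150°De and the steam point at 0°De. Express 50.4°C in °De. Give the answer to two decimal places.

74.40°De

Linearly onto the Delisle scale: 150 + (50.4000 / 100) × (0 - 150) = 74.40°De.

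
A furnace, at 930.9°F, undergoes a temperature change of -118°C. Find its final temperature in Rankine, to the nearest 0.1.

1178.2°R

Initial temperature in Celsius: (930.9 - 32) × 5/9 = 499.3889°C.
Final Celsius temperature: 499.3889 - 118.0000 = 381.3889°C.
In Rankine: 381.3889 × 1.8 + 491.67 = 1178.2°R.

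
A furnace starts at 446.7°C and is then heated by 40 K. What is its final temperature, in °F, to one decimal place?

The 40 K change is an interval; Kelvin and Celsius degrees are the same size, so ΔC = +40°C.
Final Celsius temperature: 446.7000 + 40.0000 = 486.7000°C.
In Fahrenheit: 486.7000 × 1.8 + 32 = 908.1°F.

908.1°F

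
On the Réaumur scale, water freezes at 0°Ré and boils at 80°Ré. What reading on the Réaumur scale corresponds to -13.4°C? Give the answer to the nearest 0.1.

-10.7°Ré

Linearly onto the Réaumur scale: 0 + (-13.4000 / 100) × (80 - 0) = -10.7°Ré.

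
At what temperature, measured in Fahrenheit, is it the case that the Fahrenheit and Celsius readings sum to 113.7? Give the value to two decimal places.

84.52°F

Let F be the Fahrenheit reading. The Celsius reading is C = 5/9·F - 17.7778.
Require F + C = 113.7: (14/9)·F - 17.7778 = 113.7.
F = (113.7 + 17.7778) / (14/9) = 84.52.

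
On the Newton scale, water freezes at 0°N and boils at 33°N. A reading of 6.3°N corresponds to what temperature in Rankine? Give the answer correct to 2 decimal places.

526.03°R

Linear interpolation between the fixed points: C = (6.3 - 0) × 100 / (33 - 0) = 19.0909°C.
Then 19.0909 × 1.8 + 491.67 = 526.03°R.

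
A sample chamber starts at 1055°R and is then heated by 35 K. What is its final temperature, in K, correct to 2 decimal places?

Initial temperature in Celsius: (1055 - 491.67) × 5/9 = 312.9611°C.
The 35 K change is an interval; Kelvin and Celsius degrees are the same size, so ΔC = +35°C.
Final Celsius temperature: 312.9611 + 35.0000 = 347.9611°C.
In kelvin: 347.9611 + 273.15 = 621.11 K.

621.11 K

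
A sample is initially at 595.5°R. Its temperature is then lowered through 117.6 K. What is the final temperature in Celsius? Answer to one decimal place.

-59.9°C

Initial temperature in Celsius: (595.5 - 491.67) × 5/9 = 57.6833°C.
The 117.6 K change is an interval; Kelvin and Celsius degrees are the same size, so ΔC = -117.6°C.
Final Celsius temperature: 57.6833 - 117.6000 = -59.9167°C.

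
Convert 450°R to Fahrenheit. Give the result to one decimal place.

In Celsius: (450 - 491.67) × 5/9 = -23.1500°C.
In Fahrenheit: -23.1500 × 1.8 + 32 = -9.7°F.

-9.7°F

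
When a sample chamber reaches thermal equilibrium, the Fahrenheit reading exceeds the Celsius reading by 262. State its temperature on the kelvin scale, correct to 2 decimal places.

Let x be the Celsius reading; then the Fahrenheit reading is 1.8·x + 32.
(1.8·x + 32) - x = 262  ⇒  (0.8)·x = 230  ⇒  x = 287.5000°C.
In kelvin: 287.5000 + 273.15 = 560.65 K.

560.65 K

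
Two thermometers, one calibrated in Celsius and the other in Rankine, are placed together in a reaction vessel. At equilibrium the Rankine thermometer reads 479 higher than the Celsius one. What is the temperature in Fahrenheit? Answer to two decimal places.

Let x be the Celsius reading; then the Rankine reading is 1.8·x + 491.67.
(1.8·x + 491.67) - x = 479  ⇒  (0.8)·x = -12.67  ⇒  x = -15.8375°C.
In Fahrenheit: -15.8375 × 1.8 + 32 = 3.49°F.

3.49°F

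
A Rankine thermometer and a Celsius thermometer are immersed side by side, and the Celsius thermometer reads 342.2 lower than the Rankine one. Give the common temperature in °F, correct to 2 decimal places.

-304.31°F

Let x be the Rankine reading; then the Celsius reading is 5/9·x - 273.15.
(5/9·x - 273.15) - x = -342.2  ⇒  (-4/9)·x = -69.05  ⇒  x = 155.3625°R.
In Celsius: (155.3625 - 491.67) × 5/9 = -186.8375°C.
In Fahrenheit: -186.8375 × 1.8 + 32 = -304.31°F.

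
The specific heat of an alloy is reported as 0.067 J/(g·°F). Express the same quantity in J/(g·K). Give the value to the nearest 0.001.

The quantity depends on a temperature interval, so only the ratio of degree sizes applies; the offset between the scales is irrelevant.
A change of 1 K is a change of 1.8°F, so per K the value is 0.067 × 1.8 = 0.121.

0.121 J/(g·K)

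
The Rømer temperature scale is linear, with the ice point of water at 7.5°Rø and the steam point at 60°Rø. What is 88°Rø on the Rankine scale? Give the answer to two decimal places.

767.67°R

Linear interpolation between the fixed points: C = (88 - 7.5) × 100 / (60 - 7.5) = 153.3333°C.
Then 153.3333 × 1.8 + 491.67 = 767.67°R.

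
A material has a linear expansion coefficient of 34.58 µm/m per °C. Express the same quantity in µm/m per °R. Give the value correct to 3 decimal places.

Since only a temperature interval is involved, the additive offset between the scales drops out.
A change of 1°R is a change of 5/9°C, so per °R the value is 34.58 × 5/9 = 19.211.

19.211 µm/m per °R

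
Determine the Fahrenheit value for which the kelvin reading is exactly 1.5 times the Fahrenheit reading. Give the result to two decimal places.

Let F be the Fahrenheit reading. The kelvin reading is K = 5/9·F + 255.372.
Require K = 1.5·F: 5/9·F + 255.372 = 1.5·F.
(-17/18)·F = -255.372  ⇒  F = 270.39.

270.39°F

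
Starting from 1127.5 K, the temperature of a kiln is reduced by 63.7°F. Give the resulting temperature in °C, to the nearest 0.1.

819.0°C

Initial temperature in Celsius: 1127.5 - 273.15 = 854.3500°C.
The 63.7°F change is an interval, so only the factor 5/9 applies: -63.7 × 5/9 = -35.3889°C.
Final Celsius temperature: 854.3500 - 35.3889 = 818.9611°C.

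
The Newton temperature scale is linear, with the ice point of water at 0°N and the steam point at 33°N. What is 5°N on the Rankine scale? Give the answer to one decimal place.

Linear interpolation between the fixed points: C = (5 - 0) × 100 / (33 - 0) = 15.1515°C.
Then 15.1515 × 1.8 + 491.67 = 518.9°R.

518.9°R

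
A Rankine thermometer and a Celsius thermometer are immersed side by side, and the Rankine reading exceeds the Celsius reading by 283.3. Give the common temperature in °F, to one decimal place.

Let x be the Rankine reading; then the Celsius reading is 5/9·x - 273.15.
(5/9·x - 273.15) - x = -283.3  ⇒  (-4/9)·x = -10.15  ⇒  x = 22.8375°R.
In Celsius: (22.8375 - 491.67) × 5/9 = -260.4625°C.
In Fahrenheit: -260.4625 × 1.8 + 32 = -436.8°F.

-436.8°F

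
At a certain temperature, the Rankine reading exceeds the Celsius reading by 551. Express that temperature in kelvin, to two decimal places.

347.31 K

Let x be the Celsius reading; then the Rankine reading is 1.8·x + 491.67.
(1.8·x + 491.67) - x = 551  ⇒  (0.8)·x = 59.33  ⇒  x = 74.1625°C.
In kelvin: 74.1625 + 273.15 = 347.31 K.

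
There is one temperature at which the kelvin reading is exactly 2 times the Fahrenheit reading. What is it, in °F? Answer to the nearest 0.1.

Let F be the Fahrenheit reading. The kelvin reading is K = 5/9·F + 255.372.
Require K = 2·F: 5/9·F + 255.372 = 2·F.
(-13/9)·F = -255.372  ⇒  F = 176.8.

176.8°F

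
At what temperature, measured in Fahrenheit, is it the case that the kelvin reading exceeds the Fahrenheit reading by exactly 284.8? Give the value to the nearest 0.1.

Let F be the Fahrenheit reading. The kelvin reading is K = 5/9·F + 255.372.
Require K - F = 284.8: (-4/9)·F + 255.372 = 284.8.
F = (284.8 - 255.372) / (-4/9) = -66.2.

-66.2°F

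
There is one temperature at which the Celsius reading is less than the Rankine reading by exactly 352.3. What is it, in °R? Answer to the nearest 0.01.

178.09°R

Let R be the Rankine reading. The Celsius reading is C = 5/9·R - 273.15.
Require C - R = -352.3: (-4/9)·R - 273.15 = -352.3.
R = (-352.3 + 273.15) / (-4/9) = 178.09.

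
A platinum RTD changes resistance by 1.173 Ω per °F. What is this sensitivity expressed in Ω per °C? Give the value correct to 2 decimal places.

2.11 Ω per °C

Since only a temperature interval is involved, the additive offset between the scales drops out.
A change of 1°C is a change of 1.8°F, so per °C the value is 1.173 × 1.8 = 2.11.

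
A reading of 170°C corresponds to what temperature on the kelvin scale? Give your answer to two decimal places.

In kelvin: 170.0000 + 273.15 = 443.15 K.

443.15 K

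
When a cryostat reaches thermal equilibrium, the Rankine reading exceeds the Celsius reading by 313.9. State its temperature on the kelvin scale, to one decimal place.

Let x be the Rankine reading; then the Celsius reading is 5/9·x - 273.15.
(5/9·x - 273.15) - x = -313.9  ⇒  (-4/9)·x = -40.75  ⇒  x = 91.6875°R.
In Celsius: (91.6875 - 491.67) × 5/9 = -222.2125°C.
In kelvin: -222.2125 + 273.15 = 50.9 K.

50.9 K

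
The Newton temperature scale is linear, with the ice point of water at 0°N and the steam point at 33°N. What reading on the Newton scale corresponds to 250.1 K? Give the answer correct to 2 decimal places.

First in Celsius: 250.1 - 273.15 = -23.0500°C.
Linearly onto the Newton scale: 0 + (-23.0500 / 100) × (33 - 0) = -7.61°N.

-7.61°N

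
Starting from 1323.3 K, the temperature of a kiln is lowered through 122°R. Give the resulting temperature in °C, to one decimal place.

982.4°C

Initial temperature in Celsius: 1323.3 - 273.15 = 1050.1500°C.
The 122°R change is an interval, so only the factor 5/9 applies: -122 × 5/9 = -67.7778°C.
Final Celsius temperature: 1050.1500 - 67.7778 = 982.3722°C.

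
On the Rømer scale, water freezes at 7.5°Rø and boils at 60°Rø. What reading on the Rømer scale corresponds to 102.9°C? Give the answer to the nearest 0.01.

Linearly onto the Rømer scale: 7.5 + (102.9000 / 100) × (60 - 7.5) = 61.52°Rø.

61.52°Rø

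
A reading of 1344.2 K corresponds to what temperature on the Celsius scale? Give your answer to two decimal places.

1071.05°C

In Celsius: 1344.2 - 273.15 = 1071.0500°C.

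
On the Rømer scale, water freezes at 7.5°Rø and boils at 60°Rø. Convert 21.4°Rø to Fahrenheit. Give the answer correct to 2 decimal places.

Linear interpolation between the fixed points: C = (21.4 - 7.5) × 100 / (60 - 7.5) = 26.4762°C.
Then 26.4762 × 1.8 + 32 = 79.66°F.

79.66°F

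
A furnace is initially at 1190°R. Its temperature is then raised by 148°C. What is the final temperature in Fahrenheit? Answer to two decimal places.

996.73°F

Initial temperature in Celsius: (1190 - 491.67) × 5/9 = 387.9611°C.
Final Celsius temperature: 387.9611 + 148.0000 = 535.9611°C.
In Fahrenheit: 535.9611 × 1.8 + 32 = 996.73°F.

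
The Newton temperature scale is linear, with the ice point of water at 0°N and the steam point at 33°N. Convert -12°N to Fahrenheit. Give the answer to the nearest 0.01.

Linear interpolation between the fixed points: C = (-12 - 0) × 100 / (33 - 0) = -36.3636°C.
Then -36.3636 × 1.8 + 32 = -33.45°F.

-33.45°F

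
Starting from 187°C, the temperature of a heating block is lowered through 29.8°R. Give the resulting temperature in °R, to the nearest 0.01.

798.47°R

The 29.8°R change is an interval, so only the factor 5/9 applies: -29.8 × 5/9 = -16.5556°C.
Final Celsius temperature: 187.0000 - 16.5556 = 170.4444°C.
In Rankine: 170.4444 × 1.8 + 491.67 = 798.47°R.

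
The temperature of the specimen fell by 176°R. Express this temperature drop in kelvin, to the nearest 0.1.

An interval of 1°R corresponds to 5/9 K.
176 × 5/9 = 97.8.

97.8 K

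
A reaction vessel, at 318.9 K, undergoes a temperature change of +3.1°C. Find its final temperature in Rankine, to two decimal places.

Initial temperature in Celsius: 318.9 - 273.15 = 45.7500°C.
Final Celsius temperature: 45.7500 + 3.1000 = 48.8500°C.
In Rankine: 48.8500 × 1.8 + 491.67 = 579.60°R.

579.60°R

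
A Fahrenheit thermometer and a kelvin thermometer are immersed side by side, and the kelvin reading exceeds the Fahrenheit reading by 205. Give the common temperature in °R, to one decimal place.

Let x be the Fahrenheit reading; then the kelvin reading is 5/9·x + 255.372.
(5/9·x + 255.372) - x = 205  ⇒  (-4/9)·x = -50.3722  ⇒  x = 113.3375°F.
In Celsius: (113.3375 - 32) × 5/9 = 45.1875°C.
In Rankine: 45.1875 × 1.8 + 491.67 = 573.0°R.

573.0°R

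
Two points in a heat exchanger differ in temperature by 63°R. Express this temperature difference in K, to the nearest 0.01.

For a temperature interval the offset drops out; only the factor 5/9 applies.
63 × 5/9 = 35.00.

35.00 K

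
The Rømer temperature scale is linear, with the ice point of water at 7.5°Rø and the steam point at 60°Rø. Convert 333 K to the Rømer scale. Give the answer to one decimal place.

First in Celsius: 333 - 273.15 = 59.8500°C.
Linearly onto the Rømer scale: 7.5 + (59.8500 / 100) × (60 - 7.5) = 38.9°Rø.

38.9°Rø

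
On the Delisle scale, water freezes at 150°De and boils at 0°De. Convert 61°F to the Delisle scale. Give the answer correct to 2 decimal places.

First in Celsius: (61 - 32) × 5/9 = 16.1111°C.
Linearly onto the Delisle scale: 150 + (16.1111 / 100) × (0 - 150) = 125.83°De.

125.83°De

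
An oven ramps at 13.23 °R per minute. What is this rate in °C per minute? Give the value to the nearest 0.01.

7.35 °C/minute

Since only a temperature interval is involved, the additive offset between the scales drops out.
A change of 1°R is a change of 5/9°C, so 13.23 × 5/9 = 7.35.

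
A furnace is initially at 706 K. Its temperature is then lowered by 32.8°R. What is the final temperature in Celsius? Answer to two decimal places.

Initial temperature in Celsius: 706 - 273.15 = 432.8500°C.
The 32.8°R change is an interval, so only the factor 5/9 applies: -32.8 × 5/9 = -18.2222°C.
Final Celsius temperature: 432.8500 - 18.2222 = 414.6278°C.

414.63°C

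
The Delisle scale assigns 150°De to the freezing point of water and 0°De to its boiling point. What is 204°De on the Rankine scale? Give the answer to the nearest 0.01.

Linear interpolation between the fixed points: C = (204 - 150) × 100 / (0 - 150) = -36.0000°C.
Then -36.0000 × 1.8 + 491.67 = 426.87°R.

426.87°R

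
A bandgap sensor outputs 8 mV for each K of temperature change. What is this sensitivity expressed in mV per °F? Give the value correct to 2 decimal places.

4.44 mV per °F

Since only a temperature interval is involved, the additive offset between the scales drops out.
A change of 1°F is a change of 5/9 K, so per °F the value is 8 × 5/9 = 4.44.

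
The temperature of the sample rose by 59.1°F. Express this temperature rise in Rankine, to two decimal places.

59.10°R

Fahrenheit and Rankine degrees are the same size, so the interval is unchanged: 59.10.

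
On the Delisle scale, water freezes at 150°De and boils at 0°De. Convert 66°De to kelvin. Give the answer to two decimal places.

Linear interpolation between the fixed points: C = (66 - 150) × 100 / (0 - 150) = 56.0000°C.
Then 56.0000 + 273.15 = 329.15 K.

329.15 K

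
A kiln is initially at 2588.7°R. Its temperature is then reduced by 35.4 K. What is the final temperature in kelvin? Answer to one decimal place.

1402.8 K

Initial temperature in Celsius: (2588.7 - 491.67) × 5/9 = 1165.0167°C.
The 35.4 K change is an interval; Kelvin and Celsius degrees are the same size, so ΔC = -35.4°C.
Final Celsius temperature: 1165.0167 - 35.4000 = 1129.6167°C.
In kelvin: 1129.6167 + 273.15 = 1402.8 K.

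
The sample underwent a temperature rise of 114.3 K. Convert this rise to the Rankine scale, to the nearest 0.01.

An interval of 1 K corresponds to 1.8°R.
114.3 × 1.8 = 205.74.

205.74°R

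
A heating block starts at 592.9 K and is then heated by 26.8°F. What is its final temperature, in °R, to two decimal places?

1094.02°R

Initial temperature in Celsius: 592.9 - 273.15 = 319.7500°C.
The 26.8°F change is an interval, so only the factor 5/9 applies: +26.8 × 5/9 = +14.8889°C.
Final Celsius temperature: 319.7500 + 14.8889 = 334.6389°C.
In Rankine: 334.6389 × 1.8 + 491.67 = 1094.02°R.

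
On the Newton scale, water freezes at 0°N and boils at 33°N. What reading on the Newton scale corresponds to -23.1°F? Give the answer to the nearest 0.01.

-10.10°N

First in Celsius: (-23.1 - 32) × 5/9 = -30.6111°C.
Linearly onto the Newton scale: 0 + (-30.6111 / 100) × (33 - 0) = -10.10°N.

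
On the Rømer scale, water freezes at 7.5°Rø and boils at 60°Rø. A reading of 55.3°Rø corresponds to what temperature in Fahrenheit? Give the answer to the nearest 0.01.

Linear interpolation between the fixed points: C = (55.3 - 7.5) × 100 / (60 - 7.5) = 91.0476°C.
Then 91.0476 × 1.8 + 32 = 195.89°F.

195.89°F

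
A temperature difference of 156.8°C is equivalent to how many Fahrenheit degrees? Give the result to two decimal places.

282.24°F

For a temperature interval the offset drops out; only the factor 1.8 applies.
156.8 × 1.8 = 282.24.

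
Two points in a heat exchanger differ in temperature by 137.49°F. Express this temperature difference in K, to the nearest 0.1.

For a temperature interval the offset drops out; only the factor 5/9 applies.
137.49 × 5/9 = 76.4.

76.4 K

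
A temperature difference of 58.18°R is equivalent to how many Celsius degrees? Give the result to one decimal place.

32.3°C

Only the scale ratio 5/9 matters for a change in temperature.
58.18 × 5/9 = 32.3.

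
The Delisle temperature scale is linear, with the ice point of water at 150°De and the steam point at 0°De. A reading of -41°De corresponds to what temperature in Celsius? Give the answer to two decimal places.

Linear interpolation between the fixed points: C = (-41 - 150) × 100 / (0 - 150) = 127.3333°C.

127.33°C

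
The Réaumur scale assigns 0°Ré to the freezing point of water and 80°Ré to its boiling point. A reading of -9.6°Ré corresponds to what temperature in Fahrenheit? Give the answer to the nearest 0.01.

Linear interpolation between the fixed points: C = (-9.6 - 0) × 100 / (80 - 0) = -12.0000°C.
Then -12.0000 × 1.8 + 32 = 10.40°F.

10.40°F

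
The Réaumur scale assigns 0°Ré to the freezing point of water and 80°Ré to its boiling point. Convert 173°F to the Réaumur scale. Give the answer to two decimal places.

First in Celsius: (173 - 32) × 5/9 = 78.3333°C.
Linearly onto the Réaumur scale: 0 + (78.3333 / 100) × (80 - 0) = 62.67°Ré.

62.67°Ré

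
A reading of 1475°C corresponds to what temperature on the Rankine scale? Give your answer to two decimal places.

In Rankine: 1475.0000 × 1.8 + 491.67 = 3146.67°R.

3146.67°R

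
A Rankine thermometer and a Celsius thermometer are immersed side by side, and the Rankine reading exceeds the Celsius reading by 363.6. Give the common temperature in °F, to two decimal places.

-256.16°F

Let x be the Rankine reading; then the Celsius reading is 5/9·x - 273.15.
(5/9·x - 273.15) - x = -363.6  ⇒  (-4/9)·x = -90.45  ⇒  x = 203.5125°R.
In Celsius: (203.5125 - 491.67) × 5/9 = -160.0875°C.
In Fahrenheit: -160.0875 × 1.8 + 32 = -256.16°F.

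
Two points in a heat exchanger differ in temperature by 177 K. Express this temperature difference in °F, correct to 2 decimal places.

318.60°F

For a temperature interval the offset drops out; only the factor 1.8 applies.
177 × 1.8 = 318.60.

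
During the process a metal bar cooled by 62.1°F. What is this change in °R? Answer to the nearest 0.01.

62.10°R

Fahrenheit and Rankine degrees are the same size, so the interval is unchanged: 62.10.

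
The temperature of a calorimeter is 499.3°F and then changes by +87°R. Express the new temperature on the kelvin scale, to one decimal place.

Initial temperature in Celsius: (499.3 - 32) × 5/9 = 259.6111°C.
The 87°R change is an interval, so only the factor 5/9 applies: +87 × 5/9 = +48.3333°C.
Final Celsius temperature: 259.6111 + 48.3333 = 307.9444°C.
In kelvin: 307.9444 + 273.15 = 581.1 K.

581.1 K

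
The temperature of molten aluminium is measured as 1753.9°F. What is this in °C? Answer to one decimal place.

956.6°C

In Celsius: (1753.9 - 32) × 5/9 = 956.6111°C.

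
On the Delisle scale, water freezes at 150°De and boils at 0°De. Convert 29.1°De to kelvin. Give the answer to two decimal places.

Linear interpolation between the fixed points: C = (29.1 - 150) × 100 / (0 - 150) = 80.6000°C.
Then 80.6000 + 273.15 = 353.75 K.

353.75 K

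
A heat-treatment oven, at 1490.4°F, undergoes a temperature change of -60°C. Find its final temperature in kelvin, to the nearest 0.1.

Initial temperature in Celsius: (1490.4 - 32) × 5/9 = 810.2222°C.
Final Celsius temperature: 810.2222 - 60.0000 = 750.2222°C.
In kelvin: 750.2222 + 273.15 = 1023.4 K.

1023.4 K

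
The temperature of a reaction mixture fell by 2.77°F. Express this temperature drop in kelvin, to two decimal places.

1.54 K

Only the scale ratio 5/9 matters for a change in temperature.
2.77 × 5/9 = 1.54.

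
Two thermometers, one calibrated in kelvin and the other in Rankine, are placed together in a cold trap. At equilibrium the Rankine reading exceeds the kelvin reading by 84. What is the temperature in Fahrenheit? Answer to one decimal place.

Let x be the kelvin reading; then the Rankine reading is 1.8·x.
(1.8·x) - x = 84  ⇒  (0.8)·x = 84  ⇒  x = 105.0000 K.
In Celsius: 105 - 273.15 = -168.1500°C.
In Fahrenheit: -168.1500 × 1.8 + 32 = -270.7°F.

-270.7°F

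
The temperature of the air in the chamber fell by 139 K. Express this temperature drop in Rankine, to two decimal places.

For a temperature interval the offset drops out; only the factor 1.8 applies.
139 × 1.8 = 250.20.

250.20°R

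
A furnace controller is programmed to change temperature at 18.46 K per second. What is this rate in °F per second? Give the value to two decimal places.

33.23 °F/second

The quantity depends on a temperature interval, so only the ratio of degree sizes applies; the offset between the scales is irrelevant.
A change of 1 K is a change of 1.8°F, so 18.46 × 1.8 = 33.23.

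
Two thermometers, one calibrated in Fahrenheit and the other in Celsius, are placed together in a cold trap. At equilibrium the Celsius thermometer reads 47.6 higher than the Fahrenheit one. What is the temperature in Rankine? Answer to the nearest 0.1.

Let x be the Fahrenheit reading; then the Celsius reading is 5/9·x - 17.7778.
(5/9·x - 17.7778) - x = 47.6  ⇒  (-4/9)·x = 65.3778  ⇒  x = -147.1000°F.
In Celsius: (-147.1 - 32) × 5/9 = -99.5000°C.
In Rankine: -99.5000 × 1.8 + 491.67 = 312.6°R.

312.6°R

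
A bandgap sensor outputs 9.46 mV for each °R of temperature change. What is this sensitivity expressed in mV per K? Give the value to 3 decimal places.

17.028 mV per K

The quantity depends on a temperature interval, so only the ratio of degree sizes applies; the offset between the scales is irrelevant.
A change of 1 K is a change of 1.8°R, so per K the value is 9.46 × 1.8 = 17.028.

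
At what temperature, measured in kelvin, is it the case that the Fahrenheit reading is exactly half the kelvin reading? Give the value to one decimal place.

Let K be the kelvin reading. The Fahrenheit reading is F = 1.8·K - 459.67.
Require F = 0.5·K: 1.8·K - 459.67 = 0.5·K.
(1.3)·K = 459.67  ⇒  K = 353.6.

353.6 K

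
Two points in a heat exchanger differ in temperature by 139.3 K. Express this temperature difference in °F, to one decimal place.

250.7°F

Only the scale ratio 1.8 matters for a change in temperature.
139.3 × 1.8 = 250.7.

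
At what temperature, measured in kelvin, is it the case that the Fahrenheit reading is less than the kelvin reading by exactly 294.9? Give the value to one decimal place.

Let K be the kelvin reading. The Fahrenheit reading is F = 1.8·K - 459.67.
Require F - K = -294.9: (0.8)·K - 459.67 = -294.9.
K = (-294.9 + 459.67) / (0.8) = 206.0.

206.0 K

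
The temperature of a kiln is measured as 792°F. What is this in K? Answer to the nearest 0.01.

In Celsius: (792 - 32) × 5/9 = 422.2222°C.
In kelvin: 422.2222 + 273.15 = 695.37 K.

695.37 K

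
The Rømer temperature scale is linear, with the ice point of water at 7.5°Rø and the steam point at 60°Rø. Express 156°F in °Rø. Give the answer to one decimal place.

43.7°Rø

First in Celsius: (156 - 32) × 5/9 = 68.8889°C.
Linearly onto the Rømer scale: 7.5 + (68.8889 / 100) × (60 - 7.5) = 43.7°Rø.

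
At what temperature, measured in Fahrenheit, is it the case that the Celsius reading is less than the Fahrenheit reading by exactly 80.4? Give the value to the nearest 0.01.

140.90°F

Let F be the Fahrenheit reading. The Celsius reading is C = 5/9·F - 17.7778.
Require C - F = -80.4: (-4/9)·F - 17.7778 = -80.4.
F = (-80.4 + 17.7778) / (-4/9) = 140.90.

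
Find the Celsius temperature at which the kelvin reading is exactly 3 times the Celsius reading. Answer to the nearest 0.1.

Let C be the Celsius reading. The kelvin reading is K = 1·C + 273.15.
Require K = 3·C: 1·C + 273.15 = 3·C.
(-2)·C = -273.15  ⇒  C = 136.6.

136.6°C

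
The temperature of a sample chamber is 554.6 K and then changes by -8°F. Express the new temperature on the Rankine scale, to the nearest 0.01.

990.28°R

Initial temperature in Celsius: 554.6 - 273.15 = 281.4500°C.
The 8°F change is an interval, so only the factor 5/9 applies: -8 × 5/9 = -4.4444°C.
Final Celsius temperature: 281.4500 - 4.4444 = 277.0056°C.
In Rankine: 277.0056 × 1.8 + 491.67 = 990.28°R.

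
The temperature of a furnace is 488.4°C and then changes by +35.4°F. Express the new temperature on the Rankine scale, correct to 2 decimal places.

1406.19°R

The 35.4°F change is an interval, so only the factor 5/9 applies: +35.4 × 5/9 = +19.6667°C.
Final Celsius temperature: 488.4000 + 19.6667 = 508.0667°C.
In Rankine: 508.0667 × 1.8 + 491.67 = 1406.19°R.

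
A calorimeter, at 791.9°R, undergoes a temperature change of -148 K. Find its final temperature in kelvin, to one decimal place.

Initial temperature in Celsius: (791.9 - 491.67) × 5/9 = 166.7944°C.
The 148 K change is an interval; Kelvin and Celsius degrees are the same size, so ΔC = -148°C.
Final Celsius temperature: 166.7944 - 148.0000 = 18.7944°C.
In kelvin: 18.7944 + 273.15 = 291.9 K.

291.9 K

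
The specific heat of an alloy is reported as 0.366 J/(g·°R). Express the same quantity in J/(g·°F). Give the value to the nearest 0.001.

0.366 J/(g·°F)

The quantity depends on a temperature interval, so only the ratio of degree sizes applies; the offset between the scales is irrelevant.
A change of 1°F is a change of 1°R, so per °F the value is 0.366 × 1 = 0.366.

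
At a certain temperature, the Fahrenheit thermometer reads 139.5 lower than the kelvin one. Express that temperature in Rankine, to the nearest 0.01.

720.38°R

Let x be the kelvin reading; then the Fahrenheit reading is 1.8·x - 459.67.
(1.8·x - 459.67) - x = -139.5  ⇒  (0.8)·x = 320.17  ⇒  x = 400.2125 K.
In Celsius: 400.2125 - 273.15 = 127.0625°C.
In Rankine: 127.0625 × 1.8 + 491.67 = 720.38°R.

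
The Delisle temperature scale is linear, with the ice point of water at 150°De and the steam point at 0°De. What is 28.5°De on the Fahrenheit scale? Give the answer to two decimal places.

177.80°F

Linear interpolation between the fixed points: C = (28.5 - 150) × 100 / (0 - 150) = 81.0000°C.
Then 81.0000 × 1.8 + 32 = 177.80°F.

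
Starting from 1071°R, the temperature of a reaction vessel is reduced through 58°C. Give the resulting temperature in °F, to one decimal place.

Initial temperature in Celsius: (1071 - 491.67) × 5/9 = 321.8500°C.
Final Celsius temperature: 321.8500 - 58.0000 = 263.8500°C.
In Fahrenheit: 263.8500 × 1.8 + 32 = 506.9°F.

506.9°F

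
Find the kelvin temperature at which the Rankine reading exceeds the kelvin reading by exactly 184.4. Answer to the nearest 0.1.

230.5 K

Let K be the kelvin reading. The Rankine reading is R = 1.8·K.
Require R - K = 184.4: (0.8)·K = 184.4.
K = (184.4) / (0.8) = 230.5.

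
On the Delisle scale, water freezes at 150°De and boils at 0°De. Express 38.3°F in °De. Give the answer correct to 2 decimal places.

144.75°De

First in Celsius: (38.3 - 32) × 5/9 = 3.5000°C.
Linearly onto the Delisle scale: 150 + (3.5000 / 100) × (0 - 150) = 144.75°De.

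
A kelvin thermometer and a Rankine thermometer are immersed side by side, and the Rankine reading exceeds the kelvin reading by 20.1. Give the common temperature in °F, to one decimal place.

Let x be the kelvin reading; then the Rankine reading is 1.8·x.
(1.8·x) - x = 20.1  ⇒  (0.8)·x = 20.1  ⇒  x = 25.1250 K.
In Celsius: 25.125 - 273.15 = -248.0250°C.
In Fahrenheit: -248.0250 × 1.8 + 32 = -414.4°F.

-414.4°F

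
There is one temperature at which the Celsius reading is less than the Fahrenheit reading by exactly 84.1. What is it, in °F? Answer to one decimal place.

Let F be the Fahrenheit reading. The Celsius reading is C = 5/9·F - 17.7778.
Require C - F = -84.1: (-4/9)·F - 17.7778 = -84.1.
F = (-84.1 + 17.7778) / (-4/9) = 149.2.

149.2°F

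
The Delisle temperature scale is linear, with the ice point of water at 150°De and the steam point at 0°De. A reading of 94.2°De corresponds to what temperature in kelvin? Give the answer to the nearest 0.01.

310.35 K

Linear interpolation between the fixed points: C = (94.2 - 150) × 100 / (0 - 150) = 37.2000°C.
Then 37.2000 + 273.15 = 310.35 K.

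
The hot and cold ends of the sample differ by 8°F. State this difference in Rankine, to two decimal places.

Fahrenheit and Rankine degrees are the same size, so the interval is unchanged: 8.00.

8.00°R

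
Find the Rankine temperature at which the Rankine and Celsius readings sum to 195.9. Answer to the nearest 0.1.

Let R be the Rankine reading. The Celsius reading is C = 5/9·R - 273.15.
Require R + C = 195.9: (14/9)·R - 273.15 = 195.9.
R = (195.9 + 273.15) / (14/9) = 301.5.

301.5°R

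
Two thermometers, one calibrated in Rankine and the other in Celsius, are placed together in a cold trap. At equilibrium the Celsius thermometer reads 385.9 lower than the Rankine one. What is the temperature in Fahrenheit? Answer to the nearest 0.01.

-205.98°F

Let x be the Rankine reading; then the Celsius reading is 5/9·x - 273.15.
(5/9·x - 273.15) - x = -385.9  ⇒  (-4/9)·x = -112.75  ⇒  x = 253.6875°R.
In Celsius: (253.6875 - 491.67) × 5/9 = -132.2125°C.
In Fahrenheit: -132.2125 × 1.8 + 32 = -205.98°F.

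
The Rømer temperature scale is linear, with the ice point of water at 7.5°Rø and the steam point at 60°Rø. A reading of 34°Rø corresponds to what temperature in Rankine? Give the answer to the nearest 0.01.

Linear interpolation between the fixed points: C = (34 - 7.5) × 100 / (60 - 7.5) = 50.4762°C.
Then 50.4762 × 1.8 + 491.67 = 582.53°R.

582.53°R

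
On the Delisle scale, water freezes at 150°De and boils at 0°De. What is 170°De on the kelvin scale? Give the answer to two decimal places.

Linear interpolation between the fixed points: C = (170 - 150) × 100 / (0 - 150) = -13.3333°C.
Then -13.3333 + 273.15 = 259.82 K.

259.82 K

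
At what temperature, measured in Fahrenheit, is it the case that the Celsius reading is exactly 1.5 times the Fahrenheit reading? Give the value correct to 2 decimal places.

Let F be the Fahrenheit reading. The Celsius reading is C = 5/9·F - 17.7778.
Require C = 1.5·F: 5/9·F - 17.7778 = 1.5·F.
(-17/18)·F = 17.7778  ⇒  F = -18.82.

-18.82°F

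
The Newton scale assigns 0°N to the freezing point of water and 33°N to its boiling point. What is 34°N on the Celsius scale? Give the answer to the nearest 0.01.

103.03°C

Linear interpolation between the fixed points: C = (34 - 0) × 100 / (33 - 0) = 103.0303°C.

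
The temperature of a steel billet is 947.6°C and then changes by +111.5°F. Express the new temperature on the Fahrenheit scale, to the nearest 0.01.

1849.18°F

The 111.5°F change is an interval, so only the factor 5/9 applies: +111.5 × 5/9 = +61.9444°C.
Final Celsius temperature: 947.6000 + 61.9444 = 1009.5444°C.
In Fahrenheit: 1009.5444 × 1.8 + 32 = 1849.18°F.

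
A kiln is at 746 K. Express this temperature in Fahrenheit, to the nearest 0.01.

In Celsius: 746 - 273.15 = 472.8500°C.
In Fahrenheit: 472.8500 × 1.8 + 32 = 883.13°F.

883.13°F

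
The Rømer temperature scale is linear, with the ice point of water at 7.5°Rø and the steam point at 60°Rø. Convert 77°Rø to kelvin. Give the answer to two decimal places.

405.53 K

Linear interpolation between the fixed points: C = (77 - 7.5) × 100 / (60 - 7.5) = 132.3810°C.
Then 132.3810 + 273.15 = 405.53 K.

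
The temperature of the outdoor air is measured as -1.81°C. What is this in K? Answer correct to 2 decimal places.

271.34 K

In kelvin: -1.8100 + 273.15 = 271.34 K.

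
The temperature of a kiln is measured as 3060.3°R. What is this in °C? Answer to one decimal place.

1427.0°C

In Celsius: (3060.3 - 491.67) × 5/9 = 1427.0167°C.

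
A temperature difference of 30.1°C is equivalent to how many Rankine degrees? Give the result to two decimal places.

Only the scale ratio 1.8 matters for a change in temperature.
30.1 × 1.8 = 54.18.

54.18°R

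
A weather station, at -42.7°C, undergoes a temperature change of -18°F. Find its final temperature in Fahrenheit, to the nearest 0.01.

-62.86°F

The 18°F change is an interval, so only the factor 5/9 applies: -18 × 5/9 = -10.0000°C.
Final Celsius temperature: -42.7000 - 10.0000 = -52.7000°C.
In Fahrenheit: -52.7000 × 1.8 + 32 = -62.86°F.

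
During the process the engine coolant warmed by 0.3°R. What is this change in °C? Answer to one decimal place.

An interval of 1°R corresponds to 5/9°C.
0.3 × 5/9 = 0.2.

0.2°C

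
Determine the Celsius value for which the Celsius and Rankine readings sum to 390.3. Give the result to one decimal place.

-36.2°C

Let C be the Celsius reading. The Rankine reading is R = 1.8·C + 491.67.
Require C + R = 390.3: (2.8)·C + 491.67 = 390.3.
C = (390.3 - 491.67) / (2.8) = -36.2.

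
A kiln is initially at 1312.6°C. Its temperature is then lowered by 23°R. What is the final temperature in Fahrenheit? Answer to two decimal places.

2371.68°F

The 23°R change is an interval, so only the factor 5/9 applies: -23 × 5/9 = -12.7778°C.
Final Celsius temperature: 1312.6000 - 12.7778 = 1299.8222°C.
In Fahrenheit: 1299.8222 × 1.8 + 32 = 2371.68°F.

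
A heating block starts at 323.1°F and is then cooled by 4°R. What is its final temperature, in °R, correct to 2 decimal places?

778.77°R

Initial temperature in Celsius: (323.1 - 32) × 5/9 = 161.7222°C.
The 4°R change is an interval, so only the factor 5/9 applies: -4 × 5/9 = -2.2222°C.
Final Celsius temperature: 161.7222 - 2.2222 = 159.5000°C.
In Rankine: 159.5000 × 1.8 + 491.67 = 778.77°R.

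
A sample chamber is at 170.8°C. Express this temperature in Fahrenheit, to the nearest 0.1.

339.4°F

In Fahrenheit: 170.8000 × 1.8 + 32 = 339.4°F.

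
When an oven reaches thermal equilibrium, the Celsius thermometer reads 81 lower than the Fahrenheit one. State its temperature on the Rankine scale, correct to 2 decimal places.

601.92°R

Let x be the Fahrenheit reading; then the Celsius reading is 5/9·x - 17.7778.
(5/9·x - 17.7778) - x = -81  ⇒  (-4/9)·x = -63.2222  ⇒  x = 142.2500°F.
In Celsius: (142.25 - 32) × 5/9 = 61.2500°C.
In Rankine: 61.2500 × 1.8 + 491.67 = 601.92°R.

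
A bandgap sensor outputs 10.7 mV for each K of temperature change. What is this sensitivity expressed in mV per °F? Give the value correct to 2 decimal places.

5.94 mV per °F

Since only a temperature interval is involved, the additive offset between the scales drops out.
A change of 1°F is a change of 5/9 K, so per °F the value is 10.7 × 5/9 = 5.94.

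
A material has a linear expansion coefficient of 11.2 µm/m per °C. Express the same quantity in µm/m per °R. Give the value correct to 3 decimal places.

The quantity depends on a temperature interval, so only the ratio of degree sizes applies; the offset between the scales is irrelevant.
A change of 1°R is a change of 5/9°C, so per °R the value is 11.2 × 5/9 = 6.222.

6.222 µm/m per °R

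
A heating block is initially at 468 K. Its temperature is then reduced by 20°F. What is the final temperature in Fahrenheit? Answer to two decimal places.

362.73°F

Initial temperature in Celsius: 468 - 273.15 = 194.8500°C.
The 20°F change is an interval, so only the factor 5/9 applies: -20 × 5/9 = -11.1111°C.
Final Celsius temperature: 194.8500 - 11.1111 = 183.7389°C.
In Fahrenheit: 183.7389 × 1.8 + 32 = 362.73°F.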